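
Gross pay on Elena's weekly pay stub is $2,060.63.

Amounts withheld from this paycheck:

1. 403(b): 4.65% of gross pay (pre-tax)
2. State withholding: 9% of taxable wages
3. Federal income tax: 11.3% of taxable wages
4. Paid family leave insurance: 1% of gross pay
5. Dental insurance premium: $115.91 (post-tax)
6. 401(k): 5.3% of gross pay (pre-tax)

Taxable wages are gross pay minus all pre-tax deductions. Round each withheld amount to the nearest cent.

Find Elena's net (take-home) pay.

$1,342.40

401(k): $2,060.63 × 0.053 = $109.21
403(b): $2,060.63 × 0.0465 = $95.82
Pre-tax total = $109.21 + $95.82 = $205.03
Taxable wages = $2,060.63 − $205.03 = $1,855.60
Federal income tax: $1,855.60 × 0.113 = $209.68
State withholding: $1,855.60 × 0.09 = $167.00
Paid family leave insurance: $2,060.63 × 0.01 = $20.61
Dental insurance premium: $115.91
Total deductions = $109.21 + $95.82 + $209.68 + $167.00 + $20.61 + $115.91 = $718.23
Net pay = $2,060.63 − $718.23 = $1,342.40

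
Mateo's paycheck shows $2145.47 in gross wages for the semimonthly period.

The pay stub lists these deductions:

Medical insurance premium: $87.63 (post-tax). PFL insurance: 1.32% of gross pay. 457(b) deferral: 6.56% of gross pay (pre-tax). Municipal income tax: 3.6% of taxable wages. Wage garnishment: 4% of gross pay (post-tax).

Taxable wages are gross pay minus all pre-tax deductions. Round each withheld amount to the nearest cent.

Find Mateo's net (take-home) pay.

457(b) deferral: $2145.47 × 0.0656 = $140.74
Taxable wages = $2145.47 − $140.74 = $2004.73
Municipal income tax: $2004.73 × 0.036 = $72.17
PFL insurance: $2145.47 × 0.0132 = $28.32
Wage garnishment: $2145.47 × 0.04 = $85.82
Medical insurance premium: $87.63
Total deductions = $140.74 + $72.17 + $28.32 + $85.82 + $87.63 = $414.68
Net pay = $2145.47 − $414.68 = $1730.79

$1730.79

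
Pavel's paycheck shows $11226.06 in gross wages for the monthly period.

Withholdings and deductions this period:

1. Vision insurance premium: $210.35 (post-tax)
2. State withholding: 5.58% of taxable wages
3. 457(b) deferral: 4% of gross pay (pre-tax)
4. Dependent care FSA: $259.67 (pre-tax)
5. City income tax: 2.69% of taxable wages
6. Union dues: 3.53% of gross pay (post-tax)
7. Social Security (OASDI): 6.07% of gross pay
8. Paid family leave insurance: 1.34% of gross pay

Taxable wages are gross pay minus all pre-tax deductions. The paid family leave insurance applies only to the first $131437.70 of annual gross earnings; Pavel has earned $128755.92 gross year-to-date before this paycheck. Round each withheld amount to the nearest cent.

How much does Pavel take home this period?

457(b) deferral: $11226.06 × 0.04 = $449.04
Dependent care FSA: $259.67
Pre-tax total = $449.04 + $259.67 = $708.71
Taxable wages = $11226.06 − $708.71 = $10517.35
State withholding: $10517.35 × 0.0558 = $586.87
City income tax: $10517.35 × 0.0269 = $282.92
Social Security (OASDI): $11226.06 × 0.0607 = $681.42
Paid family leave insurance: only $131437.70 − $128755.92 = $2681.78 of this check is subject → $2681.78 × 0.0134 = $35.94
Vision insurance premium: $210.35
Union dues: $11226.06 × 0.0353 = $396.28
Total deductions = $449.04 + $259.67 + $586.87 + $282.92 + $681.42 + $35.94 + $210.35 + $396.28 = $2902.49
Net pay = $11226.06 − $2902.49 = $8323.57

$8323.57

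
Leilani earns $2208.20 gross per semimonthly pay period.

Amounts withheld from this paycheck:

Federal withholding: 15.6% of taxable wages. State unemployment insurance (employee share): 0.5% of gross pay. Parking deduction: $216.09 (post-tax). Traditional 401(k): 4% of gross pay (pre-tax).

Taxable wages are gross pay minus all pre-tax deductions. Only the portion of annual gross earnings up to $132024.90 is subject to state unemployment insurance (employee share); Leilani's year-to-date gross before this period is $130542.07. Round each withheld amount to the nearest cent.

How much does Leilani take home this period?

$1565.67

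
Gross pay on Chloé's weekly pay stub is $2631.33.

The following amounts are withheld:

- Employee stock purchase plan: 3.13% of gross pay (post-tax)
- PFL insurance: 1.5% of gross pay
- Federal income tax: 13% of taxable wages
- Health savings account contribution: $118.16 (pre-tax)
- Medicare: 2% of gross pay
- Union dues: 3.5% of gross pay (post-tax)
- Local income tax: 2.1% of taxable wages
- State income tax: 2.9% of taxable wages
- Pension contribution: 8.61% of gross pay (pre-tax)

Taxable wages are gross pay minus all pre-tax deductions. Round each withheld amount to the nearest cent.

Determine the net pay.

Health savings account contribution: $118.16
Pension contribution: $2631.33 × 0.0861 = $226.56
Pre-tax total = $118.16 + $226.56 = $344.72
Taxable wages = $2631.33 − $344.72 = $2286.61
Local income tax: $2286.61 × 0.021 = $48.02
State income tax: $2286.61 × 0.029 = $66.31
Federal income tax: $2286.61 × 0.13 = $297.26
PFL insurance: $2631.33 × 0.015 = $39.47
Medicare: $2631.33 × 0.02 = $52.63
Employee stock purchase plan: $2631.33 × 0.0313 = $82.36
Union dues: $2631.33 × 0.035 = $92.10
Total deductions = $118.16 + $226.56 + $48.02 + $66.31 + $297.26 + $39.47 + $52.63 + $82.36 + $92.10 = $1022.87
Net pay = $2631.33 − $1022.87 = $1608.46

$1608.46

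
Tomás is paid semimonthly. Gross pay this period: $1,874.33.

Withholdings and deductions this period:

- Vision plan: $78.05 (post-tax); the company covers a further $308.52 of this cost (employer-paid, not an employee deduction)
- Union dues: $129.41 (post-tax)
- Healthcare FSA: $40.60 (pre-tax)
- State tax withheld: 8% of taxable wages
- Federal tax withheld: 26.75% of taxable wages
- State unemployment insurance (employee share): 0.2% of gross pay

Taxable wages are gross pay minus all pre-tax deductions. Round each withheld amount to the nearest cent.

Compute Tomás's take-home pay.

$985.30

Healthcare FSA: $40.60
Taxable wages = $1,874.33 − $40.60 = $1,833.73
State tax withheld: $1,833.73 × 0.08 = $146.70
Federal tax withheld: $1,833.73 × 0.2675 = $490.52
State unemployment insurance (employee share): $1,874.33 × 0.002 = $3.75
Union dues: $129.41
Vision plan: $78.05
(Employer's $308.52 toward vision plan is not withheld from the employee.)
Total deductions = $40.60 + $146.70 + $490.52 + $3.75 + $129.41 + $78.05 = $889.03
Net pay = $1,874.33 − $889.03 = $985.30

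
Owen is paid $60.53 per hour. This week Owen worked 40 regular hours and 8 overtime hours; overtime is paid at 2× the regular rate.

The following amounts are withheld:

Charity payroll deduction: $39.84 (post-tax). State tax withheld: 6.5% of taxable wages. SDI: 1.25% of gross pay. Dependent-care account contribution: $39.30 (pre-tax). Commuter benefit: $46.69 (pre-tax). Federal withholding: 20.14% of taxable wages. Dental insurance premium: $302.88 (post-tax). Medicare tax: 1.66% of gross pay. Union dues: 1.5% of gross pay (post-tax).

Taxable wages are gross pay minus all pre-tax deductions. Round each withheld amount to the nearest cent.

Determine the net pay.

$1,931.38

Regular pay: 40 × $60.53 = $2,421.20
Overtime pay: 8 × $60.53 × 2 = $968.48
Gross pay = $2,421.20 + $968.48 = $3,389.68
Dependent-care account contribution: $39.30
Commuter benefit: $46.69
Pre-tax total = $39.30 + $46.69 = $85.99
Taxable wages = $3,389.68 − $85.99 = $3,303.69
State tax withheld: $3,303.69 × 0.065 = $214.74
Federal withholding: $3,303.69 × 0.2014 = $665.36
SDI: $3,389.68 × 0.0125 = $42.37
Medicare tax: $3,389.68 × 0.0166 = $56.27
Dental insurance premium: $302.88
Charity payroll deduction: $39.84
Union dues: $3,389.68 × 0.015 = $50.85
Total deductions = $39.30 + $46.69 + $214.74 + $665.36 + $42.37 + $56.27 + $302.88 + $39.84 + $50.85 = $1,458.30
Net pay = $3,389.68 − $1,458.30 = $1,931.38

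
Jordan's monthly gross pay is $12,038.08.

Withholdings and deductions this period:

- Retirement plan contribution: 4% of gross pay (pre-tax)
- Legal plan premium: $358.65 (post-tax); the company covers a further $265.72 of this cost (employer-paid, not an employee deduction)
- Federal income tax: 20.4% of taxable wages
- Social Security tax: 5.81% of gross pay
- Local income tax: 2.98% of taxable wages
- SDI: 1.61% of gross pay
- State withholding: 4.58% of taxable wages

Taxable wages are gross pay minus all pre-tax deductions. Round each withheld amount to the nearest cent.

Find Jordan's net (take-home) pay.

$7,073.47

Retirement plan contribution: $12,038.08 × 0.04 = $481.52
Taxable wages = $12,038.08 − $481.52 = $11,556.56
State withholding: $11,556.56 × 0.0458 = $529.29
Local income tax: $11,556.56 × 0.0298 = $344.39
Federal income tax: $11,556.56 × 0.204 = $2,357.54
SDI: $12,038.08 × 0.0161 = $193.81
Social Security tax: $12,038.08 × 0.0581 = $699.41
Legal plan premium: $358.65
(Employer's $265.72 toward legal plan premium is not withheld from the employee.)
Total deductions = $481.52 + $529.29 + $344.39 + $2,357.54 + $193.81 + $699.41 + $358.65 = $4,964.61
Net pay = $12,038.08 − $4,964.61 = $7,073.47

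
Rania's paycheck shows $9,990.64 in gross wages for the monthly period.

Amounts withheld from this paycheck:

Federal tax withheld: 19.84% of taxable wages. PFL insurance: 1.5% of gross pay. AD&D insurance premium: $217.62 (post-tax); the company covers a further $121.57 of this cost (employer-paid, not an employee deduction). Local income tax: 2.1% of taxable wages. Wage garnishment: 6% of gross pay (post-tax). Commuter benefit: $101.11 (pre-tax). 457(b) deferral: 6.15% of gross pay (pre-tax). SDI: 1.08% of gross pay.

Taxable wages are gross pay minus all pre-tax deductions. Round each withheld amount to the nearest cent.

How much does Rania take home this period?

$6,165.33

457(b) deferral: $9,990.64 × 0.0615 = $614.42
Commuter benefit: $101.11
Pre-tax total = $614.42 + $101.11 = $715.53
Taxable wages = $9,990.64 − $715.53 = $9,275.11
Local income tax: $9,275.11 × 0.021 = $194.78
Federal tax withheld: $9,275.11 × 0.1984 = $1,840.18
PFL insurance: $9,990.64 × 0.015 = $149.86
SDI: $9,990.64 × 0.0108 = $107.90
Wage garnishment: $9,990.64 × 0.06 = $599.44
AD&D insurance premium: $217.62
(Employer's $121.57 toward AD&D insurance premium is not withheld from the employee.)
Total deductions = $614.42 + $101.11 + $194.78 + $1,840.18 + $149.86 + $107.90 + $599.44 + $217.62 = $3,825.31
Net pay = $9,990.64 − $3,825.31 = $6,165.33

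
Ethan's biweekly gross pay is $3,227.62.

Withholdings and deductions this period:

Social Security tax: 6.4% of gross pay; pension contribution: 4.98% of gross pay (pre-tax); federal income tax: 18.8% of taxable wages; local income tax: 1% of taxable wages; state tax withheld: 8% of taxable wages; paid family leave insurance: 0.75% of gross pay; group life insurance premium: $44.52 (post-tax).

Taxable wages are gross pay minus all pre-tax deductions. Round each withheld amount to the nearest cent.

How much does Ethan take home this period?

Pension contribution: $3,227.62 × 0.0498 = $160.74
Taxable wages = $3,227.62 − $160.74 = $3,066.88
Federal income tax: $3,066.88 × 0.188 = $576.57
Local income tax: $3,066.88 × 0.01 = $30.67
State tax withheld: $3,066.88 × 0.08 = $245.35
Social Security tax: $3,227.62 × 0.064 = $206.57
Paid family leave insurance: $3,227.62 × 0.0075 = $24.21
Group life insurance premium: $44.52
Total deductions = $160.74 + $576.57 + $30.67 + $245.35 + $206.57 + $24.21 + $44.52 = $1,288.63
Net pay = $3,227.62 − $1,288.63 = $1,938.99

$1,938.99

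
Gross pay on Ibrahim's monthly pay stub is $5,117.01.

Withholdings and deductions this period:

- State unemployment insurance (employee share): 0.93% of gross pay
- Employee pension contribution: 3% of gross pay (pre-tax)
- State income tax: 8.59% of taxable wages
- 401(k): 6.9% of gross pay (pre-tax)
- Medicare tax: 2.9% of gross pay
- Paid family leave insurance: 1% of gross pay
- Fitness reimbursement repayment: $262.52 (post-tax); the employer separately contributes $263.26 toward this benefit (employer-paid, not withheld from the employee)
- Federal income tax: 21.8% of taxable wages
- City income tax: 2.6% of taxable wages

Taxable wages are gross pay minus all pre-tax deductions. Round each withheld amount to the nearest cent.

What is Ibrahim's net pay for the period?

401(k): $5,117.01 × 0.069 = $353.07
Employee pension contribution: $5,117.01 × 0.03 = $153.51
Pre-tax total = $353.07 + $153.51 = $506.58
Taxable wages = $5,117.01 − $506.58 = $4,610.43
State income tax: $4,610.43 × 0.0859 = $396.04
City income tax: $4,610.43 × 0.026 = $119.87
Federal income tax: $4,610.43 × 0.218 = $1,005.07
Paid family leave insurance: $5,117.01 × 0.01 = $51.17
State unemployment insurance (employee share): $5,117.01 × 0.0093 = $47.59
Medicare tax: $5,117.01 × 0.029 = $148.39
Fitness reimbursement repayment: $262.52
(Employer's $263.26 toward fitness reimbursement repayment is not withheld from the employee.)
Total deductions = $353.07 + $153.51 + $396.04 + $119.87 + $1,005.07 + $51.17 + $47.59 + $148.39 + $262.52 = $2,537.23
Net pay = $5,117.01 − $2,537.23 = $2,579.78

$2,579.78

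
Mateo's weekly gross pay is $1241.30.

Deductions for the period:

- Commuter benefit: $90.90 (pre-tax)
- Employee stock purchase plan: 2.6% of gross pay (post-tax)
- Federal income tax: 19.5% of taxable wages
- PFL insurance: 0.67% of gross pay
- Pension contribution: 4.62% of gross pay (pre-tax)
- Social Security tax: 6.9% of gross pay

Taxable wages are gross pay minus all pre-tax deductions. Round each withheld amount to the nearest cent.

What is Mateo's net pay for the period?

$753.67

Commuter benefit: $90.90
Pension contribution: $1241.30 × 0.0462 = $57.35
Pre-tax total = $90.90 + $57.35 = $148.25
Taxable wages = $1241.30 − $148.25 = $1093.05
Federal income tax: $1093.05 × 0.195 = $213.14
Social Security tax: $1241.30 × 0.069 = $85.65
PFL insurance: $1241.30 × 0.0067 = $8.32
Employee stock purchase plan: $1241.30 × 0.026 = $32.27
Total deductions = $90.90 + $57.35 + $213.14 + $85.65 + $8.32 + $32.27 = $487.63
Net pay = $1241.30 − $487.63 = $753.67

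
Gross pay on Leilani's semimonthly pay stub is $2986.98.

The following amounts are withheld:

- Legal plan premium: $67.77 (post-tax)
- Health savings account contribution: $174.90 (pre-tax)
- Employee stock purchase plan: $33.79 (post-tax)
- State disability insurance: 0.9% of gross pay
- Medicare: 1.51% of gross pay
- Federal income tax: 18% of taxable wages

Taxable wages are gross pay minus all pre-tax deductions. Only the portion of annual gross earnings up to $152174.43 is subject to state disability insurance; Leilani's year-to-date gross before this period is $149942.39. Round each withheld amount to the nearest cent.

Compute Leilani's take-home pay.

$2139.16

Health savings account contribution: $174.90
Taxable wages = $2986.98 − $174.90 = $2812.08
Federal income tax: $2812.08 × 0.18 = $506.17
State disability insurance: only $152174.43 − $149942.39 = $2232.04 of this check is subject → $2232.04 × 0.009 = $20.09
Medicare: $2986.98 × 0.0151 = $45.10
Legal plan premium: $67.77
Employee stock purchase plan: $33.79
Total deductions = $174.90 + $506.17 + $20.09 + $45.10 + $67.77 + $33.79 = $847.82
Net pay = $2986.98 − $847.82 = $2139.16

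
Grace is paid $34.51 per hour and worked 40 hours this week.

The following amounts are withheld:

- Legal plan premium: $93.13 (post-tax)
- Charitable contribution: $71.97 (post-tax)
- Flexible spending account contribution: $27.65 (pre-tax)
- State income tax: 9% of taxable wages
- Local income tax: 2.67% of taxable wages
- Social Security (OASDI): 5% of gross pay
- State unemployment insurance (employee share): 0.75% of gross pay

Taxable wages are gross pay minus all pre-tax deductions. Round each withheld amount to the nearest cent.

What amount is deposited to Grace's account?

Gross pay: 40 × $34.51 = $1380.40
Flexible spending account contribution: $27.65
Taxable wages = $1380.40 − $27.65 = $1352.75
Local income tax: $1352.75 × 0.0267 = $36.12
State income tax: $1352.75 × 0.09 = $121.75
Social Security (OASDI): $1380.40 × 0.05 = $69.02
State unemployment insurance (employee share): $1380.40 × 0.0075 = $10.35
Legal plan premium: $93.13
Charitable contribution: $71.97
Total deductions = $27.65 + $36.12 + $121.75 + $69.02 + $10.35 + $93.13 + $71.97 = $429.99
Net pay = $1380.40 − $429.99 = $950.41

$950.41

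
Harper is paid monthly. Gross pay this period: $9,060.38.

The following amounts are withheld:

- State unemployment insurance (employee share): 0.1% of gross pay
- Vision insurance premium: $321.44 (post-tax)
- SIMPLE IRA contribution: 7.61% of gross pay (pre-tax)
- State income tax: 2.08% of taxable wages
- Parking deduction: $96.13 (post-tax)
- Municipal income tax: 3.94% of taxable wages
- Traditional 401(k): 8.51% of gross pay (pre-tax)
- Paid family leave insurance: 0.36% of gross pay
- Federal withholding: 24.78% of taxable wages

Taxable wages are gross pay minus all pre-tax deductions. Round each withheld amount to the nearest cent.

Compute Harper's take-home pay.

Traditional 401(k): $9,060.38 × 0.0851 = $771.04
SIMPLE IRA contribution: $9,060.38 × 0.0761 = $689.49
Pre-tax total = $771.04 + $689.49 = $1,460.53
Taxable wages = $9,060.38 − $1,460.53 = $7,599.85
Municipal income tax: $7,599.85 × 0.0394 = $299.43
State income tax: $7,599.85 × 0.0208 = $158.08
Federal withholding: $7,599.85 × 0.2478 = $1,883.24
State unemployment insurance (employee share): $9,060.38 × 0.001 = $9.06
Paid family leave insurance: $9,060.38 × 0.0036 = $32.62
Parking deduction: $96.13
Vision insurance premium: $321.44
Total deductions = $771.04 + $689.49 + $299.43 + $158.08 + $1,883.24 + $9.06 + $32.62 + $96.13 + $321.44 = $4,260.53
Net pay = $9,060.38 − $4,260.53 = $4,799.85

$4,799.85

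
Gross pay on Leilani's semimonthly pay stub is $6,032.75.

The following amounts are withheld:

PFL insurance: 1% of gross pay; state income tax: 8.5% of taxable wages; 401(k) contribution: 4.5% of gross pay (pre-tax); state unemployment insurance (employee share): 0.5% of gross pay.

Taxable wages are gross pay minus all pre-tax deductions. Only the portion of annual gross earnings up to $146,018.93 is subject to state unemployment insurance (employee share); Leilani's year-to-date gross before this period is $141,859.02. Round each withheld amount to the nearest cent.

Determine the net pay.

$5,190.44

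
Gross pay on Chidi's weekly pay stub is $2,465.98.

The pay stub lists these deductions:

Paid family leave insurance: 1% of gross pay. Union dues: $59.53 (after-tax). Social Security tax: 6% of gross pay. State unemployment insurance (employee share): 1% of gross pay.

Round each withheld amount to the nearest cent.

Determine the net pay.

$2,209.17

State unemployment insurance (employee share): $2,465.98 × 0.01 = $24.66
Social Security tax: $2,465.98 × 0.06 = $147.96
Paid family leave insurance: $2,465.98 × 0.01 = $24.66
Union dues: $59.53
Total deductions = $24.66 + $147.96 + $24.66 + $59.53 = $256.81
Net pay = $2,465.98 − $256.81 = $2,209.17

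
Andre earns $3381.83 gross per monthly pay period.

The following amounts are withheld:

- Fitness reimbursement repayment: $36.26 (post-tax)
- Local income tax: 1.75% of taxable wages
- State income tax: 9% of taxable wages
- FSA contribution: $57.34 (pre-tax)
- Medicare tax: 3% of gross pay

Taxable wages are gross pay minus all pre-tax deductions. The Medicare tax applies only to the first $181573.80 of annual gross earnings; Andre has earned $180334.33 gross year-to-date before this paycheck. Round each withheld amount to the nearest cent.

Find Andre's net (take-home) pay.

$2893.67

FSA contribution: $57.34
Taxable wages = $3381.83 − $57.34 = $3324.49
State income tax: $3324.49 × 0.09 = $299.20
Local income tax: $3324.49 × 0.0175 = $58.18
Medicare tax: only $181573.80 − $180334.33 = $1239.47 of this check is subject → $1239.47 × 0.03 = $37.18
Fitness reimbursement repayment: $36.26
Total deductions = $57.34 + $299.20 + $58.18 + $37.18 + $36.26 = $488.16
Net pay = $3381.83 − $488.16 = $2893.67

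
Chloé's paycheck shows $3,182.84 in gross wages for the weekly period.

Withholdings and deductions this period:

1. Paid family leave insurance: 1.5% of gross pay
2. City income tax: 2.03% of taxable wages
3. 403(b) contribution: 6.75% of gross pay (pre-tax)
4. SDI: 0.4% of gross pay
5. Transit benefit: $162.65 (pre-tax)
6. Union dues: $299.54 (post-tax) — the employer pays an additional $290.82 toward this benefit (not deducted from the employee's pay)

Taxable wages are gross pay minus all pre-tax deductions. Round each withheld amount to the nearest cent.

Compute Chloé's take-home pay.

$2,388.39

403(b) contribution: $3,182.84 × 0.0675 = $214.84
Transit benefit: $162.65
Pre-tax total = $214.84 + $162.65 = $377.49
Taxable wages = $3,182.84 − $377.49 = $2,805.35
City income tax: $2,805.35 × 0.0203 = $56.95
SDI: $3,182.84 × 0.004 = $12.73
Paid family leave insurance: $3,182.84 × 0.015 = $47.74
Union dues: $299.54
(Employer's $290.82 toward union dues is not withheld from the employee.)
Total deductions = $214.84 + $162.65 + $56.95 + $12.73 + $47.74 + $299.54 = $794.45
Net pay = $3,182.84 − $794.45 = $2,388.39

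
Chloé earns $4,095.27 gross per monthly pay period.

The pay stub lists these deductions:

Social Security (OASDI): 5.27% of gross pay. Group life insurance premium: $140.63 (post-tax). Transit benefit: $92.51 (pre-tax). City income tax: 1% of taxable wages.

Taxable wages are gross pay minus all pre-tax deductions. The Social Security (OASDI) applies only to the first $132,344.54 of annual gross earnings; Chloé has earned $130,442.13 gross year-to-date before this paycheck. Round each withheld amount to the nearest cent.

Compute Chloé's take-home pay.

$3,721.84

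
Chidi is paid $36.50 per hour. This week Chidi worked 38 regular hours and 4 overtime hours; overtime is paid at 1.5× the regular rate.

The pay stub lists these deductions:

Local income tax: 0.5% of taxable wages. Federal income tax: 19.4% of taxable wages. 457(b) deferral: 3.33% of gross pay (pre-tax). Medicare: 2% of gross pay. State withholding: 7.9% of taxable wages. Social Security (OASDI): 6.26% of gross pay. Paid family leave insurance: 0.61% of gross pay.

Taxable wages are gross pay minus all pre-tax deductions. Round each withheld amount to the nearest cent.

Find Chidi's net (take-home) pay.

$978.46

Regular pay: 38 × $36.50 = $1,387.00
Overtime pay: 4 × $36.50 × 1.5 = $219.00
Gross pay = $1,387.00 + $219.00 = $1,606.00
457(b) deferral: $1,606.00 × 0.0333 = $53.48
Taxable wages = $1,606.00 − $53.48 = $1,552.52
Federal income tax: $1,552.52 × 0.194 = $301.19
Local income tax: $1,552.52 × 0.005 = $7.76
State withholding: $1,552.52 × 0.079 = $122.65
Medicare: $1,606.00 × 0.02 = $32.12
Paid family leave insurance: $1,606.00 × 0.0061 = $9.80
Social Security (OASDI): $1,606.00 × 0.0626 = $100.54
Total deductions = $53.48 + $301.19 + $7.76 + $122.65 + $32.12 + $9.80 + $100.54 = $627.54
Net pay = $1,606.00 − $627.54 = $978.46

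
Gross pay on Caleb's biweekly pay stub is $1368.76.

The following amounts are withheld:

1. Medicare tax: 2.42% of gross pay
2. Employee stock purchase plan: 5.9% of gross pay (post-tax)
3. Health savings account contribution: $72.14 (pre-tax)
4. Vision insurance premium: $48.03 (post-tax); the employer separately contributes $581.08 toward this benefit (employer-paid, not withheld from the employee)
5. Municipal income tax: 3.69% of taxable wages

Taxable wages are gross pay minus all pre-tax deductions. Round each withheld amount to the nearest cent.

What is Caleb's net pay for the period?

$1086.86

Health savings account contribution: $72.14
Taxable wages = $1368.76 − $72.14 = $1296.62
Municipal income tax: $1296.62 × 0.0369 = $47.85
Medicare tax: $1368.76 × 0.0242 = $33.12
Employee stock purchase plan: $1368.76 × 0.059 = $80.76
Vision insurance premium: $48.03
(Employer's $581.08 toward vision insurance premium is not withheld from the employee.)
Total deductions = $72.14 + $47.85 + $33.12 + $80.76 + $48.03 = $281.90
Net pay = $1368.76 − $281.90 = $1086.86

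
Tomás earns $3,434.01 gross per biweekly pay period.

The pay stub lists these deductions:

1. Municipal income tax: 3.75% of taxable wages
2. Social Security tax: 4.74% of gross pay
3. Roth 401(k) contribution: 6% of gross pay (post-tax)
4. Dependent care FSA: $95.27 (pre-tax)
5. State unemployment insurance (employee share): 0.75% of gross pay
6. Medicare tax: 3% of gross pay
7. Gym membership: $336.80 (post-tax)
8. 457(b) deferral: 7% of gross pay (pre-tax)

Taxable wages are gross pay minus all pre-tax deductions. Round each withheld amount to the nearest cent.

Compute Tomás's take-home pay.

$2,147.78

Dependent care FSA: $95.27
457(b) deferral: $3,434.01 × 0.07 = $240.38
Pre-tax total = $95.27 + $240.38 = $335.65
Taxable wages = $3,434.01 − $335.65 = $3,098.36
Municipal income tax: $3,098.36 × 0.0375 = $116.19
Social Security tax: $3,434.01 × 0.0474 = $162.77
Medicare tax: $3,434.01 × 0.03 = $103.02
State unemployment insurance (employee share): $3,434.01 × 0.0075 = $25.76
Roth 401(k) contribution: $3,434.01 × 0.06 = $206.04
Gym membership: $336.80
Total deductions = $95.27 + $240.38 + $116.19 + $162.77 + $103.02 + $25.76 + $206.04 + $336.80 = $1,286.23
Net pay = $3,434.01 − $1,286.23 = $2,147.78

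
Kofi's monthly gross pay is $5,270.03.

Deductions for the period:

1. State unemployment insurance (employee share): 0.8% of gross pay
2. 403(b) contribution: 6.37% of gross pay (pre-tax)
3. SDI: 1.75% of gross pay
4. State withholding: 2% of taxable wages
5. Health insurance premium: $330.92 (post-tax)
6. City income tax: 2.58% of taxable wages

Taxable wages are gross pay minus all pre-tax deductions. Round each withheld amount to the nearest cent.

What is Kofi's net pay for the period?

$4,243.02

403(b) contribution: $5,270.03 × 0.0637 = $335.70
Taxable wages = $5,270.03 − $335.70 = $4,934.33
City income tax: $4,934.33 × 0.0258 = $127.31
State withholding: $4,934.33 × 0.02 = $98.69
SDI: $5,270.03 × 0.0175 = $92.23
State unemployment insurance (employee share): $5,270.03 × 0.008 = $42.16
Health insurance premium: $330.92
Total deductions = $335.70 + $127.31 + $98.69 + $92.23 + $42.16 + $330.92 = $1,027.01
Net pay = $5,270.03 − $1,027.01 = $4,243.02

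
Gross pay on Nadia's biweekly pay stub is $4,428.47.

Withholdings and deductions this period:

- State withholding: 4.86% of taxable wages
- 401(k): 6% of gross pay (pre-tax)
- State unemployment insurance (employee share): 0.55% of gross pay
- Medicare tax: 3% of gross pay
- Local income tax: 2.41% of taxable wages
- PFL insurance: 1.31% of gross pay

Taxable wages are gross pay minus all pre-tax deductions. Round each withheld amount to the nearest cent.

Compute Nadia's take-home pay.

$3,644.91

401(k): $4,428.47 × 0.06 = $265.71
Taxable wages = $4,428.47 − $265.71 = $4,162.76
State withholding: $4,162.76 × 0.0486 = $202.31
Local income tax: $4,162.76 × 0.0241 = $100.32
State unemployment insurance (employee share): $4,428.47 × 0.0055 = $24.36
Medicare tax: $4,428.47 × 0.03 = $132.85
PFL insurance: $4,428.47 × 0.0131 = $58.01
Total deductions = $265.71 + $202.31 + $100.32 + $24.36 + $132.85 + $58.01 = $783.56
Net pay = $4,428.47 − $783.56 = $3,644.91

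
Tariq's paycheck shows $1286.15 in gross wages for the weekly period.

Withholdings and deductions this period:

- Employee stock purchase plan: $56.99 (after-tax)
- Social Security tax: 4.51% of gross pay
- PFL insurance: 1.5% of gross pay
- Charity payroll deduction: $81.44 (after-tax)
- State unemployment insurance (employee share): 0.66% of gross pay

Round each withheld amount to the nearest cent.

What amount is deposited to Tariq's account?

$1061.93

PFL insurance: $1286.15 × 0.015 = $19.29
State unemployment insurance (employee share): $1286.15 × 0.0066 = $8.49
Social Security tax: $1286.15 × 0.0451 = $58.01
Charity payroll deduction: $81.44
Employee stock purchase plan: $56.99
Total deductions = $19.29 + $8.49 + $58.01 + $81.44 + $56.99 = $224.22
Net pay = $1286.15 − $224.22 = $1061.93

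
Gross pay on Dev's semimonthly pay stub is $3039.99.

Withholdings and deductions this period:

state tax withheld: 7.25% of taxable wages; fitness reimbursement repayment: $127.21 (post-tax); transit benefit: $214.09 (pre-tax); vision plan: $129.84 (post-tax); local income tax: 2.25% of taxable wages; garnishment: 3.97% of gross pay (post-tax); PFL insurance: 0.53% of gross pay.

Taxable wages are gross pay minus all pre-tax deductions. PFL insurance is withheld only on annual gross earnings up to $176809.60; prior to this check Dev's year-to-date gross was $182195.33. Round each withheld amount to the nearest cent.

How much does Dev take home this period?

Transit benefit: $214.09
Taxable wages = $3039.99 − $214.09 = $2825.90
State tax withheld: $2825.90 × 0.0725 = $204.88
Local income tax: $2825.90 × 0.0225 = $63.58
PFL insurance: annual cap $176809.60 already reached (YTD $182195.33), so $0.00
Vision plan: $129.84
Garnishment: $3039.99 × 0.0397 = $120.69
Fitness reimbursement repayment: $127.21
Total deductions = $214.09 + $204.88 + $63.58 + $0.00 + $129.84 + $120.69 + $127.21 = $860.29
Net pay = $3039.99 − $860.29 = $2179.70

$2179.70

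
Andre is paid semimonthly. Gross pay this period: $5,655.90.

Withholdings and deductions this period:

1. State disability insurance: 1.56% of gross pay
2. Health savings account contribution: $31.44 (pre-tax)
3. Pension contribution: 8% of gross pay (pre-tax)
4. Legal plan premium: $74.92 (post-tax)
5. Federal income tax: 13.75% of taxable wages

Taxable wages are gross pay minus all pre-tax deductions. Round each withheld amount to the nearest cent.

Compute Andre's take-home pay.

$4,297.69

Pension contribution: $5,655.90 × 0.08 = $452.47
Health savings account contribution: $31.44
Pre-tax total = $452.47 + $31.44 = $483.91
Taxable wages = $5,655.90 − $483.91 = $5,171.99
Federal income tax: $5,171.99 × 0.1375 = $711.15
State disability insurance: $5,655.90 × 0.0156 = $88.23
Legal plan premium: $74.92
Total deductions = $452.47 + $31.44 + $711.15 + $88.23 + $74.92 = $1,358.21
Net pay = $5,655.90 − $1,358.21 = $4,297.69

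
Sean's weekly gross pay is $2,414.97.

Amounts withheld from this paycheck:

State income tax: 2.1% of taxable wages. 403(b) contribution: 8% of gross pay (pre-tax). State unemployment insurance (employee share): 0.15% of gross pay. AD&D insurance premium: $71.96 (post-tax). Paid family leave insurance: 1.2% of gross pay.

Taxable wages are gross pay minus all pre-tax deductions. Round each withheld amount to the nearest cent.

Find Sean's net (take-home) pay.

403(b) contribution: $2,414.97 × 0.08 = $193.20
Taxable wages = $2,414.97 − $193.20 = $2,221.77
State income tax: $2,221.77 × 0.021 = $46.66
Paid family leave insurance: $2,414.97 × 0.012 = $28.98
State unemployment insurance (employee share): $2,414.97 × 0.0015 = $3.62
AD&D insurance premium: $71.96
Total deductions = $193.20 + $46.66 + $28.98 + $3.62 + $71.96 = $344.42
Net pay = $2,414.97 − $344.42 = $2,070.55

$2,070.55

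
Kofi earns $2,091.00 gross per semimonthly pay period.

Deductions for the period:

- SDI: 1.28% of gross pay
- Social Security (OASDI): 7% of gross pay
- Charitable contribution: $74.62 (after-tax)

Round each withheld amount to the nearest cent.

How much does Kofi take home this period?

$1,843.25

Social Security (OASDI): $2,091.00 × 0.07 = $146.37
SDI: $2,091.00 × 0.0128 = $26.76
Charitable contribution: $74.62
Total deductions = $146.37 + $26.76 + $74.62 = $247.75
Net pay = $2,091.00 − $247.75 = $1,843.25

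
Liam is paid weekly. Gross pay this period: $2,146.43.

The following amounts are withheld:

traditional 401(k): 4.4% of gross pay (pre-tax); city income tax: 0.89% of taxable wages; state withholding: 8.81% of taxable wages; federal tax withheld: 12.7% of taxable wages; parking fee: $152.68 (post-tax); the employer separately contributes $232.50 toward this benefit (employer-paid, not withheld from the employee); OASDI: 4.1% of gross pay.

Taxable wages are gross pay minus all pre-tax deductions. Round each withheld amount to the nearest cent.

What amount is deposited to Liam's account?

Traditional 401(k): $2,146.43 × 0.044 = $94.44
Taxable wages = $2,146.43 − $94.44 = $2,051.99
City income tax: $2,051.99 × 0.0089 = $18.26
Federal tax withheld: $2,051.99 × 0.127 = $260.60
State withholding: $2,051.99 × 0.0881 = $180.78
OASDI: $2,146.43 × 0.041 = $88.00
Parking fee: $152.68
(Employer's $232.50 toward parking fee is not withheld from the employee.)
Total deductions = $94.44 + $18.26 + $260.60 + $180.78 + $88.00 + $152.68 = $794.76
Net pay = $2,146.43 − $794.76 = $1,351.67

$1,351.67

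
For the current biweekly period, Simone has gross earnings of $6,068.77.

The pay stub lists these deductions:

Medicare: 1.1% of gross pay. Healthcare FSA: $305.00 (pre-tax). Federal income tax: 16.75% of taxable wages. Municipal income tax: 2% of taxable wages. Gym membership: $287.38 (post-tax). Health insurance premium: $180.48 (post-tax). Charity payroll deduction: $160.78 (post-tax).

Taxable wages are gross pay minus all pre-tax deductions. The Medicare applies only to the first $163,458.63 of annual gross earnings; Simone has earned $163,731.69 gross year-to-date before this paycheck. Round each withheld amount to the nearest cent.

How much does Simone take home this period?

$4,054.42

Healthcare FSA: $305.00
Taxable wages = $6,068.77 − $305.00 = $5,763.77
Federal income tax: $5,763.77 × 0.1675 = $965.43
Municipal income tax: $5,763.77 × 0.02 = $115.28
Medicare: annual cap $163,458.63 already reached (YTD $163,731.69), so $0.00
Gym membership: $287.38
Health insurance premium: $180.48
Charity payroll deduction: $160.78
Total deductions = $305.00 + $965.43 + $115.28 + $0.00 + $287.38 + $180.48 + $160.78 = $2,014.35
Net pay = $6,068.77 − $2,014.35 = $4,054.42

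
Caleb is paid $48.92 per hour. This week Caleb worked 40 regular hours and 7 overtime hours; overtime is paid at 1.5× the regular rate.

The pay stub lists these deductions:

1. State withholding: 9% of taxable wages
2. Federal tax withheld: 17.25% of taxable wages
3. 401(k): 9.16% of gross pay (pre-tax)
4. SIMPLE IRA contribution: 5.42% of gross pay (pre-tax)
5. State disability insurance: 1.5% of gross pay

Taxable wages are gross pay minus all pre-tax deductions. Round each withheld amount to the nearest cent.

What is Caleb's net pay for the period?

Regular pay: 40 × $48.92 = $1,956.80
Overtime pay: 7 × $48.92 × 1.5 = $513.66
Gross pay = $1,956.80 + $513.66 = $2,470.46
401(k): $2,470.46 × 0.0916 = $226.29
SIMPLE IRA contribution: $2,470.46 × 0.0542 = $133.90
Pre-tax total = $226.29 + $133.90 = $360.19
Taxable wages = $2,470.46 − $360.19 = $2,110.27
State withholding: $2,110.27 × 0.09 = $189.92
Federal tax withheld: $2,110.27 × 0.1725 = $364.02
State disability insurance: $2,470.46 × 0.015 = $37.06
Total deductions = $226.29 + $133.90 + $189.92 + $364.02 + $37.06 = $951.19
Net pay = $2,470.46 − $951.19 = $1,519.27

$1,519.27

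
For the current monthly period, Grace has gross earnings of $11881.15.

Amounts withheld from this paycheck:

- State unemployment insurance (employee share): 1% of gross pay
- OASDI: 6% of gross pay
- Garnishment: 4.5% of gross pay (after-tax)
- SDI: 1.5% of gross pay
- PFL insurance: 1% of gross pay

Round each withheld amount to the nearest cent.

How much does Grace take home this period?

$10217.79

PFL insurance: $11881.15 × 0.01 = $118.81
OASDI: $11881.15 × 0.06 = $712.87
SDI: $11881.15 × 0.015 = $178.22
State unemployment insurance (employee share): $11881.15 × 0.01 = $118.81
Garnishment: $11881.15 × 0.045 = $534.65
Total deductions = $118.81 + $712.87 + $178.22 + $118.81 + $534.65 = $1663.36
Net pay = $11881.15 − $1663.36 = $10217.79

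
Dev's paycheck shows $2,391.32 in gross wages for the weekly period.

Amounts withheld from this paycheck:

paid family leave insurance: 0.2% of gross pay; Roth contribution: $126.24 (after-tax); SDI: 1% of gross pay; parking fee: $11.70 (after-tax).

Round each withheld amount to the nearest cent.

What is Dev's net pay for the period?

Paid family leave insurance: $2,391.32 × 0.002 = $4.78
SDI: $2,391.32 × 0.01 = $23.91
Roth contribution: $126.24
Parking fee: $11.70
Total deductions = $4.78 + $23.91 + $126.24 + $11.70 = $166.63
Net pay = $2,391.32 − $166.63 = $2,224.69

$2,224.69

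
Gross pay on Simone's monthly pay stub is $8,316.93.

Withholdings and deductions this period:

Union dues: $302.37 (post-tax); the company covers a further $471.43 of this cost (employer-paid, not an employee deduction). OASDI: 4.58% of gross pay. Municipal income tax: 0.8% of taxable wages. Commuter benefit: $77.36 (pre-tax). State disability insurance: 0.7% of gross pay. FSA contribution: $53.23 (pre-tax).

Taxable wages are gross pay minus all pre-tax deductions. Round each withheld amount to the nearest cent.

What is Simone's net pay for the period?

Commuter benefit: $77.36
FSA contribution: $53.23
Pre-tax total = $77.36 + $53.23 = $130.59
Taxable wages = $8,316.93 − $130.59 = $8,186.34
Municipal income tax: $8,186.34 × 0.008 = $65.49
State disability insurance: $8,316.93 × 0.007 = $58.22
OASDI: $8,316.93 × 0.0458 = $380.92
Union dues: $302.37
(Employer's $471.43 toward union dues is not withheld from the employee.)
Total deductions = $77.36 + $53.23 + $65.49 + $58.22 + $380.92 + $302.37 = $937.59
Net pay = $8,316.93 − $937.59 = $7,379.34

$7,379.34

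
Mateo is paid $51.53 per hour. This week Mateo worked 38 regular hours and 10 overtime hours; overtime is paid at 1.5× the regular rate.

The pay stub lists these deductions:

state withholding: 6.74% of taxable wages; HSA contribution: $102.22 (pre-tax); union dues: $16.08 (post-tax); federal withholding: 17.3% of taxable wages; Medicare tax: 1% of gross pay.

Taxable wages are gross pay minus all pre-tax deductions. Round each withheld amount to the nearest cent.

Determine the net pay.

Regular pay: 38 × $51.53 = $1,958.14
Overtime pay: 10 × $51.53 × 1.5 = $772.95
Gross pay = $1,958.14 + $772.95 = $2,731.09
HSA contribution: $102.22
Taxable wages = $2,731.09 − $102.22 = $2,628.87
Federal withholding: $2,628.87 × 0.173 = $454.79
State withholding: $2,628.87 × 0.0674 = $177.19
Medicare tax: $2,731.09 × 0.01 = $27.31
Union dues: $16.08
Total deductions = $102.22 + $454.79 + $177.19 + $27.31 + $16.08 = $777.59
Net pay = $2,731.09 − $777.59 = $1,953.50

$1,953.50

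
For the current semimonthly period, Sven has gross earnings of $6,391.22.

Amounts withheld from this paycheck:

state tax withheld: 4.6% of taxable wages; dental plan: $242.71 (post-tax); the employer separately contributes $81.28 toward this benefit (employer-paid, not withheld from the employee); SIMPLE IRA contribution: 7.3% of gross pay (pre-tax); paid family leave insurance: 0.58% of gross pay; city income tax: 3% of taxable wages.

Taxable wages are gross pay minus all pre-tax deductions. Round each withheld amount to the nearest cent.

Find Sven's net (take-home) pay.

$5,194.61

SIMPLE IRA contribution: $6,391.22 × 0.073 = $466.56
Taxable wages = $6,391.22 − $466.56 = $5,924.66
City income tax: $5,924.66 × 0.03 = $177.74
State tax withheld: $5,924.66 × 0.046 = $272.53
Paid family leave insurance: $6,391.22 × 0.0058 = $37.07
Dental plan: $242.71
(Employer's $81.28 toward dental plan is not withheld from the employee.)
Total deductions = $466.56 + $177.74 + $272.53 + $37.07 + $242.71 = $1,196.61
Net pay = $6,391.22 − $1,196.61 = $5,194.61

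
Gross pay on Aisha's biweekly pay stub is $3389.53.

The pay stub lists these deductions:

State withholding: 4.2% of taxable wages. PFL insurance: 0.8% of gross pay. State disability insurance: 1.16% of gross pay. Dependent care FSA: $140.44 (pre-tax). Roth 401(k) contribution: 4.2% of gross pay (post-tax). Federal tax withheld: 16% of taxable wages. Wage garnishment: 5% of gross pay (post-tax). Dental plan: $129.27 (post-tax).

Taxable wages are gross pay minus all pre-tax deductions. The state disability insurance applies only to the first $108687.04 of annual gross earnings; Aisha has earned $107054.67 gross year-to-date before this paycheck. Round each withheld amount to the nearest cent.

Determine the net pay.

$2105.61

Dependent care FSA: $140.44
Taxable wages = $3389.53 − $140.44 = $3249.09
State withholding: $3249.09 × 0.042 = $136.46
Federal tax withheld: $3249.09 × 0.16 = $519.85
PFL insurance: $3389.53 × 0.008 = $27.12
State disability insurance: only $108687.04 − $107054.67 = $1632.37 of this check is subject → $1632.37 × 0.0116 = $18.94
Dental plan: $129.27
Roth 401(k) contribution: $3389.53 × 0.042 = $142.36
Wage garnishment: $3389.53 × 0.05 = $169.48
Total deductions = $140.44 + $136.46 + $519.85 + $27.12 + $18.94 + $129.27 + $142.36 + $169.48 = $1283.92
Net pay = $3389.53 − $1283.92 = $2105.61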